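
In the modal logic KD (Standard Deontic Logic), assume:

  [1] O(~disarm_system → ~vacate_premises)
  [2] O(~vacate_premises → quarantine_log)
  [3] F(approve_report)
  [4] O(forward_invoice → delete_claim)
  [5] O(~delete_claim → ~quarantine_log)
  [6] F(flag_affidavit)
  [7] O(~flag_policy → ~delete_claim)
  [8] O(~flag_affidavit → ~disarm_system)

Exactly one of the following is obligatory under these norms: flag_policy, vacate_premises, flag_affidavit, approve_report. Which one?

F(flag_affidavit) at premise 6 means O(~flag_affidavit).
Applying K to premise 8 (O(~flag_affidavit → ~disarm_system)) and O(~flag_affidavit) yields O(~disarm_system).
Applying K to premise 1 (O(~disarm_system → ~vacate_premises)) and O(~disarm_system) yields O(~vacate_premises).
Applying K to premise 2 (O(~vacate_premises → quarantine_log)) and O(~vacate_premises) yields O(quarantine_log).
Premise 5 is O(~delete_claim → ~quarantine_log); contrapositively O(quarantine_log → delete_claim). Since O(quarantine_log) holds, K gives O(delete_claim).
Premise 7 is O(~flag_policy → ~delete_claim); contrapositively O(delete_claim → flag_policy). Since O(delete_claim) holds, K gives O(flag_policy).
So O(flag_policy) holds — flag_policy is obligatory. None of the other listed options is made obligatory by any chain of premises.

flag_policy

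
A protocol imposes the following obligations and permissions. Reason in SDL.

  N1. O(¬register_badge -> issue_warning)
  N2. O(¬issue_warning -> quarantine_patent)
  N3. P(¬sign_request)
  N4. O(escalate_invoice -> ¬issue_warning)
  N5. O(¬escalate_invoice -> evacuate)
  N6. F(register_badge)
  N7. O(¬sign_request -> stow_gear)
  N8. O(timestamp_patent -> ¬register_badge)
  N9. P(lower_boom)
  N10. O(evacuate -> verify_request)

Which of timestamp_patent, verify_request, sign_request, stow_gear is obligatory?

verify_request

Premise 6, F(register_badge), is equivalent to O(¬register_badge).
Applying K to premise 1 (O(¬register_badge -> issue_warning)) and O(¬register_badge) yields O(issue_warning).
Premise 4 is O(escalate_invoice -> ¬issue_warning); contrapositively O(issue_warning -> ¬escalate_invoice). Since O(issue_warning) holds, K gives O(¬escalate_invoice).
With premise 5, O(¬escalate_invoice -> evacuate), the K-axiom yields O(evacuate).
With premise 10, O(evacuate -> verify_request), the K-axiom yields O(verify_request).
So O(verify_request) holds — verify_request is obligatory. None of the other listed options is made obligatory by any chain of premises.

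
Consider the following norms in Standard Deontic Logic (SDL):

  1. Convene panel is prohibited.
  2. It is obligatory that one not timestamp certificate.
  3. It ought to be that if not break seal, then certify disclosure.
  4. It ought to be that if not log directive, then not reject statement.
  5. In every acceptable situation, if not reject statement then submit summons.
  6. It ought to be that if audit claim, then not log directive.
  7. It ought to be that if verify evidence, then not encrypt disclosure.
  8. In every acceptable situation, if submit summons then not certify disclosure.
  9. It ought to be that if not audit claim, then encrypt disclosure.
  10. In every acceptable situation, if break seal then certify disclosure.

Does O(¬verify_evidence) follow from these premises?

By case analysis on ¬break_seal: premise 3 gives O(¬break_seal → certify_disclosure) and premise 10 gives O(break_seal → certify_disclosure), so O(certify_disclosure) either way.
Premise 8 is O(submit_summons → ¬certify_disclosure); contrapositively O(certify_disclosure → ¬submit_summons). Since O(certify_disclosure) holds, K gives O(¬submit_summons).
The contrapositive of premise 5 (O(¬reject_statement → submit_summons)) is O(¬submit_summons → reject_statement), and O(¬submit_summons) is already established, so O(reject_statement).
Premise 4, O(¬log_directive → ¬reject_statement), contraposes to O(reject_statement → log_directive); with O(reject_statement) we get O(log_directive).
Premise 6 is O(audit_claim → ¬log_directive); contrapositively O(log_directive → ¬audit_claim). Since O(log_directive) holds, K gives O(¬audit_claim).
Premise 9 is O(¬audit_claim → encrypt_disclosure); since O(¬audit_claim), deontic closure gives O(encrypt_disclosure).
The contrapositive of premise 7 (O(verify_evidence → ¬encrypt_disclosure)) is O(encrypt_disclosure → ¬verify_evidence), and O(encrypt_disclosure) is already established, so O(¬verify_evidence).
Premises 1, 2 do not contribute to this derivation.
So O(¬verify_evidence) follows.

Yes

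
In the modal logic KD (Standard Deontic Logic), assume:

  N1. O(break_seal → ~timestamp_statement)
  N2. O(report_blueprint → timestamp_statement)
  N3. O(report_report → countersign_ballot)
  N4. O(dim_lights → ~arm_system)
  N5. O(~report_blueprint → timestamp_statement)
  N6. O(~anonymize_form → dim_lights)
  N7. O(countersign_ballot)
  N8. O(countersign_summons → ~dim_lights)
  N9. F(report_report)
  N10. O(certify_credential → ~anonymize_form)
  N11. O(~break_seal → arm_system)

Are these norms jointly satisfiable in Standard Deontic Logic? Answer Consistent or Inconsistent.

Premise 3 is O(report_report → countersign_ballot); even if O(countersign_ballot) held, inferring O(report_report) would be affirming the consequent — invalid.
So O(report_report) is not derivable, and the apparent clash with O(~report_report) does not arise.
A world satisfying every obligation exists (e.g. anonymize_form=true, arm_system=true, break_seal=false, certify_credential=false, countersign_ballot=true, countersign_summons=false, dim_lights=false, report_blueprint=false, report_report=false, timestamp_statement=true); no atom is both obligatory and forbidden, so the set is consistent.

Consistent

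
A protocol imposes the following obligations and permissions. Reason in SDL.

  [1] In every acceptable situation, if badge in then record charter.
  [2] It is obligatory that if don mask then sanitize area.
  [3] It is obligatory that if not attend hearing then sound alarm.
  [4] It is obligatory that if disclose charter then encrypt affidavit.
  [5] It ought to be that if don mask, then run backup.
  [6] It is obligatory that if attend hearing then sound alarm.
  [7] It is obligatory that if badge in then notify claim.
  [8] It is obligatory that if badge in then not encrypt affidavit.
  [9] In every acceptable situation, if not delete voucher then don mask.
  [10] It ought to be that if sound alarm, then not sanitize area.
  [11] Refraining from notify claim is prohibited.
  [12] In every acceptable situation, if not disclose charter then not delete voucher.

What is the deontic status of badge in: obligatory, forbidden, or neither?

By case analysis on ¬attend_hearing: premise 3 gives O(¬attend_hearing → sound_alarm) and premise 6 gives O(attend_hearing → sound_alarm), so O(sound_alarm) either way.
Premise 10 is O(sound_alarm → ¬sanitize_area); since O(sound_alarm), deontic closure gives O(¬sanitize_area).
Premise 2, O(don_mask → sanitize_area), contraposes to O(¬sanitize_area → ¬don_mask); with O(¬sanitize_area) we get O(¬don_mask).
Premise 9 is O(¬delete_voucher → don_mask); contrapositively O(¬don_mask → delete_voucher). Since O(¬don_mask) holds, K gives O(delete_voucher).
Premise 12, O(¬disclose_charter → ¬delete_voucher), contraposes to O(delete_voucher → disclose_charter); with O(delete_voucher) we get O(disclose_charter).
Applying K to premise 4 (O(disclose_charter → encrypt_affidavit)) and O(disclose_charter) yields O(encrypt_affidavit).
Premise 8, O(badge_in → ¬encrypt_affidavit), contraposes to O(encrypt_affidavit → ¬badge_in); with O(encrypt_affidavit) we get O(¬badge_in).
Premises 1, 5, 7, 11 do not contribute to this derivation.
Thus O(¬badge_in), which is F(badge_in): badge_in is forbidden.

Forbidden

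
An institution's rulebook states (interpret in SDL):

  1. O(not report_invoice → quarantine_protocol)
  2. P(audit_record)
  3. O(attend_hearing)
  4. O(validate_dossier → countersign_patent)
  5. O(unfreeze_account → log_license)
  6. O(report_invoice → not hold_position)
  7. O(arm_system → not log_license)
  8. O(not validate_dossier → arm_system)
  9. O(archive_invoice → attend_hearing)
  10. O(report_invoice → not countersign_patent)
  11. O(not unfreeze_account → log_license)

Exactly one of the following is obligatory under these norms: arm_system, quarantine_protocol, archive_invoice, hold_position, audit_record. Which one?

By case analysis on not unfreeze_account: premise 11 gives O(not unfreeze_account → log_license) and premise 5 gives O(unfreeze_account → log_license), so O(log_license) either way.
Premise 7 is O(arm_system → not log_license); contrapositively O(log_license → not arm_system). Since O(log_license) holds, K gives O(not arm_system).
Premise 8, O(not validate_dossier → arm_system), contraposes to O(not arm_system → validate_dossier); with O(not arm_system) we get O(validate_dossier).
From O(validate_dossier) and premise 4, O(validate_dossier → countersign_patent), we obtain O(countersign_patent).
Premise 10, O(report_invoice → not countersign_patent), contraposes to O(countersign_patent → not report_invoice); with O(countersign_patent) we get O(not report_invoice).
Applying K to premise 1 (O(not report_invoice → quarantine_protocol)) and O(not report_invoice) yields O(quarantine_protocol).
So O(quarantine_protocol) holds — quarantine_protocol is obligatory. None of the other listed options is made obligatory by any chain of premises.

quarantine_protocol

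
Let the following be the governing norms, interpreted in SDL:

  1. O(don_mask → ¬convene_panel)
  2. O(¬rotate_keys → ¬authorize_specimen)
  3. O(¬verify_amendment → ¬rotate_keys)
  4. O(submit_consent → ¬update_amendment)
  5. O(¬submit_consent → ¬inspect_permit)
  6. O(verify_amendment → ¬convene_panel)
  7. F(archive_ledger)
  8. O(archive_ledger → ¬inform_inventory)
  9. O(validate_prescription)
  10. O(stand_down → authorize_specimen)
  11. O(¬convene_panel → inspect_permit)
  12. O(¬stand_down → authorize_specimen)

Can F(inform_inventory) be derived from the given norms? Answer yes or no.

No

Premise 8 is O(archive_ledger → ¬inform_inventory), but O(archive_ledger) is not derivable from the premises, so it does not yield O(¬inform_inventory).
No other premise forces O(¬inform_inventory). An ideal world satisfying every premise can still have inform_inventory true, so F(inform_inventory) is not derivable.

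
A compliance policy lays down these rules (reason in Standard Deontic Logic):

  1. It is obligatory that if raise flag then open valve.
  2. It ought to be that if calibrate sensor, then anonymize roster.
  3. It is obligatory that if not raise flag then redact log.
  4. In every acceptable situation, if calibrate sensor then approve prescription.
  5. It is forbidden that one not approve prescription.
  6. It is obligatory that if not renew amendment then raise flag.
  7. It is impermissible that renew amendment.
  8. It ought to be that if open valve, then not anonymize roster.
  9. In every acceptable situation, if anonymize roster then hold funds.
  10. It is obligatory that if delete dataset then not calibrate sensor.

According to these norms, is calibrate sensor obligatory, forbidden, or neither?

Forbidden

F(renew_amendment) at premise 7 means O(¬renew_amendment).
Premise 6 is O(¬renew_amendment → raise_flag); since O(¬renew_amendment), deontic closure gives O(raise_flag).
Premise 1 is O(raise_flag → open_valve); since O(raise_flag), deontic closure gives O(open_valve).
Applying K to premise 8 (O(open_valve → ¬anonymize_roster)) and O(open_valve) yields O(¬anonymize_roster).
Premise 2 is O(calibrate_sensor → anonymize_roster); contrapositively O(¬anonymize_roster → ¬calibrate_sensor). Since O(¬anonymize_roster) holds, K gives O(¬calibrate_sensor).
Premises 3, 4, 5, 9, 10 do not contribute to this derivation.
Thus O(¬calibrate_sensor), which is F(calibrate_sensor): calibrate_sensor is forbidden.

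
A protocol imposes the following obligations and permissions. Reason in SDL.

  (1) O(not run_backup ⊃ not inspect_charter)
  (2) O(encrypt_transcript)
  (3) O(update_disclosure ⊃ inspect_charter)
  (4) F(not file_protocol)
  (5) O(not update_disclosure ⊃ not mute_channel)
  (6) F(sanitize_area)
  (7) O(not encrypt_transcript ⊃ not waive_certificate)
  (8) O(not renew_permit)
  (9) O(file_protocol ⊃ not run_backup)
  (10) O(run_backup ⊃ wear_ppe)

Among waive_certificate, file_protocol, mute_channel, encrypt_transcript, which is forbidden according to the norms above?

Premise 4 is F(not file_protocol), i.e. O(file_protocol).
With premise 9, O(file_protocol ⊃ not run_backup), the K-axiom yields O(not run_backup).
With premise 1, O(not run_backup ⊃ not inspect_charter), the K-axiom yields O(not inspect_charter).
The contrapositive of premise 3 (O(update_disclosure ⊃ inspect_charter)) is O(not inspect_charter ⊃ not update_disclosure), and O(not inspect_charter) is already established, so O(not update_disclosure).
From O(not update_disclosure) and premise 5, O(not update_disclosure ⊃ not mute_channel), we obtain O(not mute_channel).
So O(not mute_channel) holds, i.e. mute_channel is forbidden. None of the other listed options is forbidden under the premises.

mute_channel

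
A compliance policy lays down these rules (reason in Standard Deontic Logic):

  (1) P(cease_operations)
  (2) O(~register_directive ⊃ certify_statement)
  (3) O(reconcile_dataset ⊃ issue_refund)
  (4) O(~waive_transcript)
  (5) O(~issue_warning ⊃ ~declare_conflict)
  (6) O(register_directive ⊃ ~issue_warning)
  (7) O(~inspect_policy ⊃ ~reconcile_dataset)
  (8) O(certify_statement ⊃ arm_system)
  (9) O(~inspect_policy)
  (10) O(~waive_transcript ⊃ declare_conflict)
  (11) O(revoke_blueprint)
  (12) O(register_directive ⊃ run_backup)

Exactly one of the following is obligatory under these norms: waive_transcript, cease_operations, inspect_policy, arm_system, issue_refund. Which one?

arm_system

Premise 4 gives O(~waive_transcript).
From O(~waive_transcript) and premise 10, O(~waive_transcript ⊃ declare_conflict), we obtain O(declare_conflict).
The contrapositive of premise 5 (O(~issue_warning ⊃ ~declare_conflict)) is O(declare_conflict ⊃ issue_warning), and O(declare_conflict) is already established, so O(issue_warning).
The contrapositive of premise 6 (O(register_directive ⊃ ~issue_warning)) is O(issue_warning ⊃ ~register_directive), and O(issue_warning) is already established, so O(~register_directive).
Premise 2 is O(~register_directive ⊃ certify_statement); since O(~register_directive), deontic closure gives O(certify_statement).
Applying K to premise 8 (O(certify_statement ⊃ arm_system)) and O(certify_statement) yields O(arm_system).
So O(arm_system) holds — arm_system is obligatory. None of the other listed options is made obligatory by any chain of premises.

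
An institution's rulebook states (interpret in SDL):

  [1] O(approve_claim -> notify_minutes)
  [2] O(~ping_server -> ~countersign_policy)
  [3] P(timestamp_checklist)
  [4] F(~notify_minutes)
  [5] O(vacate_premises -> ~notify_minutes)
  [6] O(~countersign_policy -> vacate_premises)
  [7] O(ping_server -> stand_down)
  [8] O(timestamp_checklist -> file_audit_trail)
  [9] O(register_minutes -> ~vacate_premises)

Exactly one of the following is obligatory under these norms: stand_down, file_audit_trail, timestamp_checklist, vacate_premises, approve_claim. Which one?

Premise 4 is F(~notify_minutes), i.e. O(notify_minutes).
The contrapositive of premise 5 (O(vacate_premises -> ~notify_minutes)) is O(notify_minutes -> ~vacate_premises), and O(notify_minutes) is already established, so O(~vacate_premises).
The contrapositive of premise 6 (O(~countersign_policy -> vacate_premises)) is O(~vacate_premises -> countersign_policy), and O(~vacate_premises) is already established, so O(countersign_policy).
The contrapositive of premise 2 (O(~ping_server -> ~countersign_policy)) is O(countersign_policy -> ping_server), and O(countersign_policy) is already established, so O(ping_server).
With premise 7, O(ping_server -> stand_down), the K-axiom yields O(stand_down).
So O(stand_down) holds — stand_down is obligatory. None of the other listed options is made obligatory by any chain of premises.

stand_down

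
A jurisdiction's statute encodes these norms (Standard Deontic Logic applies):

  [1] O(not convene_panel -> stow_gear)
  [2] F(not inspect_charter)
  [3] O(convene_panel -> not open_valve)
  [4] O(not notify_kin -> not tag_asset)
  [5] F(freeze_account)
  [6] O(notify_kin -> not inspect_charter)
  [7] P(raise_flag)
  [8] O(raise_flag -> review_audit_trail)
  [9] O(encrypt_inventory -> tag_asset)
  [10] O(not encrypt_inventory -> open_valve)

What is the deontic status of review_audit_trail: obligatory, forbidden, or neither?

Premise 8 is O(raise_flag -> review_audit_trail), but O(raise_flag) is not derivable from the premises (the permission P(raise_flag) asserts only not O(not raise_flag), not O(raise_flag)), so it does not yield O(review_audit_trail).
No premise or chain of K-axiom applications forces O(review_audit_trail), and none forces O(not review_audit_trail). So review_audit_trail is neither obligatory nor forbidden under these norms.

Neither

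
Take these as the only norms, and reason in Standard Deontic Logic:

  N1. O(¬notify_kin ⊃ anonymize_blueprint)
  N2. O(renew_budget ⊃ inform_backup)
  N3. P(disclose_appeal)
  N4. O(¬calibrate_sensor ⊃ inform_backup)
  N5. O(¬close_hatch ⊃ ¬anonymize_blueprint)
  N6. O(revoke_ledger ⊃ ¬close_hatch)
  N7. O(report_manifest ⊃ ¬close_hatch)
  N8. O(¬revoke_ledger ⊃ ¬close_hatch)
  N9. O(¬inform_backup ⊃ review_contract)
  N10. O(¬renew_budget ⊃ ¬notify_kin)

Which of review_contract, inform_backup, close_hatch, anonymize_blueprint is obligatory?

inform_backup

By case analysis on revoke_ledger: premise 6 gives O(revoke_ledger ⊃ ¬close_hatch) and premise 8 gives O(¬revoke_ledger ⊃ ¬close_hatch), so O(¬close_hatch) either way.
From O(¬close_hatch) and premise 5, O(¬close_hatch ⊃ ¬anonymize_blueprint), we obtain O(¬anonymize_blueprint).
The contrapositive of premise 1 (O(¬notify_kin ⊃ anonymize_blueprint)) is O(¬anonymize_blueprint ⊃ notify_kin), and O(¬anonymize_blueprint) is already established, so O(notify_kin).
Premise 10, O(¬renew_budget ⊃ ¬notify_kin), contraposes to O(notify_kin ⊃ renew_budget); with O(notify_kin) we get O(renew_budget).
With premise 2, O(renew_budget ⊃ inform_backup), the K-axiom yields O(inform_backup).
So O(inform_backup) holds — inform_backup is obligatory. None of the other listed options is made obligatory by any chain of premises.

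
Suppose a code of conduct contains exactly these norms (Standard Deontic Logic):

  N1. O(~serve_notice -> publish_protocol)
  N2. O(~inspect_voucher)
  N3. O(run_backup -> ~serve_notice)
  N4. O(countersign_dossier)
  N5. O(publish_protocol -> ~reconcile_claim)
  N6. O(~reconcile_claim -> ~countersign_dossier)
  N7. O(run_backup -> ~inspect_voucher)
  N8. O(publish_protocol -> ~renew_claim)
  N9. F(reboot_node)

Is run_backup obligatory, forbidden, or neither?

Forbidden

From premise 4 we have O(countersign_dossier).
Premise 6 is O(~reconcile_claim -> ~countersign_dossier); contrapositively O(countersign_dossier -> reconcile_claim). Since O(countersign_dossier) holds, K gives O(reconcile_claim).
Premise 5 is O(publish_protocol -> ~reconcile_claim); contrapositively O(reconcile_claim -> ~publish_protocol). Since O(reconcile_claim) holds, K gives O(~publish_protocol).
The contrapositive of premise 1 (O(~serve_notice -> publish_protocol)) is O(~publish_protocol -> serve_notice), and O(~publish_protocol) is already established, so O(serve_notice).
Premise 3, O(run_backup -> ~serve_notice), contraposes to O(serve_notice -> ~run_backup); with O(serve_notice) we get O(~run_backup).
Premises 2, 7, 8, 9 do not contribute to this derivation.
Thus O(~run_backup), which is F(run_backup): run_backup is forbidden.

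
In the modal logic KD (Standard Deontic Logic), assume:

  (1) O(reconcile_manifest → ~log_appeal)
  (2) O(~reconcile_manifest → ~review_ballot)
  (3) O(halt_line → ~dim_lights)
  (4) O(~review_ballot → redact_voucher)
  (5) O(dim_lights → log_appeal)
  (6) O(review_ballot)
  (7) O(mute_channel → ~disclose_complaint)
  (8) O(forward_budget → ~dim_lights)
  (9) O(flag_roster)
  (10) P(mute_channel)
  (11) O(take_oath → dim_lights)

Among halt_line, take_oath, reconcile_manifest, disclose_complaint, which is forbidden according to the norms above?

take_oath

Premise 6 states O(review_ballot) outright.
Premise 2 is O(~reconcile_manifest → ~review_ballot); contrapositively O(review_ballot → reconcile_manifest). Since O(review_ballot) holds, K gives O(reconcile_manifest).
With premise 1, O(reconcile_manifest → ~log_appeal), the K-axiom yields O(~log_appeal).
Premise 5, O(dim_lights → log_appeal), contraposes to O(~log_appeal → ~dim_lights); with O(~log_appeal) we get O(~dim_lights).
Premise 11 is O(take_oath → dim_lights); contrapositively O(~dim_lights → ~take_oath). Since O(~dim_lights) holds, K gives O(~take_oath).
So O(~take_oath) holds, i.e. take_oath is forbidden. None of the other listed options is forbidden under the premises.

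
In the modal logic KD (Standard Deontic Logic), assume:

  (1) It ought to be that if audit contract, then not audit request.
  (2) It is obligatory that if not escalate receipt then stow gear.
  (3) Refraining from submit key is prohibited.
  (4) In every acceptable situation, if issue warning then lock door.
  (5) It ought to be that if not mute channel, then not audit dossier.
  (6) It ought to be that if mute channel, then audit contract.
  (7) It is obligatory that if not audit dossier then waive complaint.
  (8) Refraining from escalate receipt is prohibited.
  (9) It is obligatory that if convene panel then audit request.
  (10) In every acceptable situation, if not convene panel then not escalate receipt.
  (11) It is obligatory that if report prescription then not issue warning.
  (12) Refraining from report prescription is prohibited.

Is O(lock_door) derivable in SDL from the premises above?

Premise 4 is O(issue_warning → lock_door), but O(issue_warning) is not derivable from the premises, so it does not yield O(lock_door).
No other premise forces O(lock_door). An ideal world satisfying every premise can still have lock_door false, so O(lock_door) is not derivable.

No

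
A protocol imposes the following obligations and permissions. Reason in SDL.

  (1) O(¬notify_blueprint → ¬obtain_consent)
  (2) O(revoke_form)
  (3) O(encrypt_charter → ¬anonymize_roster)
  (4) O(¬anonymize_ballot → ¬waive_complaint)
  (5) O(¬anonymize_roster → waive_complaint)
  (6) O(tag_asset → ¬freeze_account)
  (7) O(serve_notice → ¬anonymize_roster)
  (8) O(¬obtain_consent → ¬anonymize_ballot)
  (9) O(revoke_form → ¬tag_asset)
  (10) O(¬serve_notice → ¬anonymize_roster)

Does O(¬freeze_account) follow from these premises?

Premise 6 is O(tag_asset → ¬freeze_account), but O(tag_asset) is not derivable from the premises, so it does not yield O(¬freeze_account).
No other premise forces O(¬freeze_account). An ideal world satisfying every premise can still have ¬freeze_account false, so O(¬freeze_account) is not derivable.

No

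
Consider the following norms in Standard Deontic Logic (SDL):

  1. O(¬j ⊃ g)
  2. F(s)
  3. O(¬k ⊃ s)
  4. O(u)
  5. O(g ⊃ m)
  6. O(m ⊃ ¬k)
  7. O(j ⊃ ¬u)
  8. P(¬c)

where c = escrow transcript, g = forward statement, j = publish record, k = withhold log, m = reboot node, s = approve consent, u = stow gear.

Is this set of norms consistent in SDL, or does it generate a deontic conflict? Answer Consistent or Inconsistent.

Premise 2 is F(s), i.e. O(¬s).
Premise 3, O(¬k ⊃ s), contraposes to O(¬s ⊃ k); with O(¬s) we get O(k).
Premise 6 is O(m ⊃ ¬k); contrapositively O(k ⊃ ¬m). Since O(k) holds, K gives O(¬m).
Premise 5 is O(g ⊃ m); contrapositively O(¬m ⊃ ¬g). Since O(¬m) holds, K gives O(¬g).
Premise 1 is O(¬j ⊃ g); contrapositively O(¬g ⊃ j). Since O(¬g) holds, K gives O(j).
With premise 7, O(j ⊃ ¬u), the K-axiom yields O(¬u).
But premise 4 directly asserts O(u).
We now have both O(¬u) and O(u) — u is simultaneously obligatory and forbidden, violating the D-axiom.

Inconsistent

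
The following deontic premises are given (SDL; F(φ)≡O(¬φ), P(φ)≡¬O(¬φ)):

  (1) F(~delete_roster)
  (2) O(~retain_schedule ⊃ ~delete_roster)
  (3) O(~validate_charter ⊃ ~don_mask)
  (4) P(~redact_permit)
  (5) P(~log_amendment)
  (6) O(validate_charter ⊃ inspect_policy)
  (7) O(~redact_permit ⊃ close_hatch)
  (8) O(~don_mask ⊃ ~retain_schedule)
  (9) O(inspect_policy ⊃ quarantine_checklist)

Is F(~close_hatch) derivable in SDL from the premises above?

Premise 7 is O(~redact_permit ⊃ close_hatch), but O(~redact_permit) is not derivable from the premises (the permission P(~redact_permit) asserts only ~O(redact_permit), not O(~redact_permit)), so it does not yield O(close_hatch).
No other premise forces O(close_hatch). An ideal world satisfying every premise can still have ~close_hatch true, so F(~close_hatch) is not derivable.

No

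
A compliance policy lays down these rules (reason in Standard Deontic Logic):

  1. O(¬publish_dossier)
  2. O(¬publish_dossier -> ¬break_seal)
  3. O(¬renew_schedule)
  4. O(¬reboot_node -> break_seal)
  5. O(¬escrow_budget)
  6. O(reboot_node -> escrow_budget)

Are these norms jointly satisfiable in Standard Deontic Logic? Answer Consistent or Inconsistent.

Inconsistent

From premise 5 we have O(¬escrow_budget).
Premise 6, O(reboot_node -> escrow_budget), contraposes to O(¬escrow_budget -> ¬reboot_node); with O(¬escrow_budget) we get O(¬reboot_node).
With premise 4, O(¬reboot_node -> break_seal), the K-axiom yields O(break_seal).
The contrapositive of premise 2 (O(¬publish_dossier -> ¬break_seal)) is O(break_seal -> publish_dossier), and O(break_seal) is already established, so O(publish_dossier).
However, premise 1 gives O(¬publish_dossier).
We now have both O(publish_dossier) and O(¬publish_dossier) — publish_dossier is simultaneously obligatory and forbidden, violating the D-axiom.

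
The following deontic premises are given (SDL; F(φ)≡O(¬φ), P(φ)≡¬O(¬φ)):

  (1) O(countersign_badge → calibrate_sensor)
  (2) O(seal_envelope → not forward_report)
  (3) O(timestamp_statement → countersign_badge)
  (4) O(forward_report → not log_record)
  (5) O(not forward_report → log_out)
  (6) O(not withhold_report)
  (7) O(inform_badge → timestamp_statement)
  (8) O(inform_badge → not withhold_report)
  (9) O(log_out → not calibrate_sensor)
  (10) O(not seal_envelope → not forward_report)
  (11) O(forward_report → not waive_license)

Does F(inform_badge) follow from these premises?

Premises 2 and 10 cover both cases: O(seal_envelope → not forward_report) and O(not seal_envelope → not forward_report). Since seal_envelope ∨ not seal_envelope is a tautology, O(not forward_report) follows.
Premise 5 is O(not forward_report → log_out); since O(not forward_report), deontic closure gives O(log_out).
Applying K to premise 9 (O(log_out → not calibrate_sensor)) and O(log_out) yields O(not calibrate_sensor).
The contrapositive of premise 1 (O(countersign_badge → calibrate_sensor)) is O(not calibrate_sensor → not countersign_badge), and O(not calibrate_sensor) is already established, so O(not countersign_badge).
The contrapositive of premise 3 (O(timestamp_statement → countersign_badge)) is O(not countersign_badge → not timestamp_statement), and O(not countersign_badge) is already established, so O(not timestamp_statement).
Premise 7, O(inform_badge → timestamp_statement), contraposes to O(not timestamp_statement → not inform_badge); with O(not timestamp_statement) we get O(not inform_badge).
Premises 4, 6, 8, 11 do not contribute to this derivation.
So O(not inform_badge) holds, i.e. F(inform_badge). The claim follows.

Yes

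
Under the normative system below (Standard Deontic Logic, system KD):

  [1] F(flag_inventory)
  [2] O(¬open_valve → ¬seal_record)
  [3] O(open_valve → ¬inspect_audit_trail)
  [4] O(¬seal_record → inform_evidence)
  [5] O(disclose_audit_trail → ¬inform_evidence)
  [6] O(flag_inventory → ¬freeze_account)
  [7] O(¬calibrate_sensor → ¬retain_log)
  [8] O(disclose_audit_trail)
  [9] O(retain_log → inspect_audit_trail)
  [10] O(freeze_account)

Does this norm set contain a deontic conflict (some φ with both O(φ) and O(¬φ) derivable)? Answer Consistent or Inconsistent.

Consistent

Premise 6 is O(flag_inventory → ¬freeze_account), but O(flag_inventory) is not derivable from the premises, so it does not yield O(¬freeze_account).
So O(¬freeze_account) is not derivable, and the apparent clash with O(freeze_account) does not arise.
A world satisfying every obligation exists (e.g. calibrate_sensor=false, disclose_audit_trail=true, flag_inventory=false, freeze_account=true, inform_evidence=false, inspect_audit_trail=false, open_valve=true, retain_log=false, seal_record=true); no atom is both obligatory and forbidden, so the set is consistent.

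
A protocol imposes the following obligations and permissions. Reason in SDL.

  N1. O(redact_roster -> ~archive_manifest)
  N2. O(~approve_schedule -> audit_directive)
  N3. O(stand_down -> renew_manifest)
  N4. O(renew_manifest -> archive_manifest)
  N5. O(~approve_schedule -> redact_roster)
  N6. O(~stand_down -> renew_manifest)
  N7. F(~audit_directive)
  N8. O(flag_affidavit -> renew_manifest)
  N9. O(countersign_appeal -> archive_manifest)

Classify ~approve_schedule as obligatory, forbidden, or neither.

By case analysis on stand_down: premise 3 gives O(stand_down -> renew_manifest) and premise 6 gives O(~stand_down -> renew_manifest), so O(renew_manifest) either way.
Applying K to premise 4 (O(renew_manifest -> archive_manifest)) and O(renew_manifest) yields O(archive_manifest).
Premise 1 is O(redact_roster -> ~archive_manifest); contrapositively O(archive_manifest -> ~redact_roster). Since O(archive_manifest) holds, K gives O(~redact_roster).
Premise 5, O(~approve_schedule -> redact_roster), contraposes to O(~redact_roster -> approve_schedule); with O(~redact_roster) we get O(approve_schedule).
Premises 2, 7, 8, 9 do not contribute to this derivation.
Thus O(approve_schedule), which is F(~approve_schedule): ~approve_schedule is forbidden.

Forbidden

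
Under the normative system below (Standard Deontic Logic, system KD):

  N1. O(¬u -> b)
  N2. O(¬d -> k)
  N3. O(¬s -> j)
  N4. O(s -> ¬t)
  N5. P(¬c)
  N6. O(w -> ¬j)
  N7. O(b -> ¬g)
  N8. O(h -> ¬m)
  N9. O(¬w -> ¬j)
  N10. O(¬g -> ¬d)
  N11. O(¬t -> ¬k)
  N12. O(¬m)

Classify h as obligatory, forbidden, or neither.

Premise 8 is O(h -> ¬m); even if O(¬m) held, inferring O(h) would be affirming the consequent — invalid.
No premise or chain of K-axiom applications forces O(h), and none forces O(¬h). So h is neither obligatory nor forbidden under these norms.

Neither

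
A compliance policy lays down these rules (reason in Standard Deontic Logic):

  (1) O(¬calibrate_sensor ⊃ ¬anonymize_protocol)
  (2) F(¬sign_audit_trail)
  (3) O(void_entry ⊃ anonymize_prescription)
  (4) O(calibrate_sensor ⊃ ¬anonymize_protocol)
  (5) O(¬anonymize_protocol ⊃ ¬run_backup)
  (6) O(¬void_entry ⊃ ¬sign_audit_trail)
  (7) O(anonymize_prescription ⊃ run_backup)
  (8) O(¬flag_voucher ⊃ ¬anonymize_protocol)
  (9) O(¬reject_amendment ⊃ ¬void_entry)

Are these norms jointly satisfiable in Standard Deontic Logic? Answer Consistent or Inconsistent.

By case analysis on calibrate_sensor: premise 4 gives O(calibrate_sensor ⊃ ¬anonymize_protocol) and premise 1 gives O(¬calibrate_sensor ⊃ ¬anonymize_protocol), so O(¬anonymize_protocol) either way.
From O(¬anonymize_protocol) and premise 5, O(¬anonymize_protocol ⊃ ¬run_backup), we obtain O(¬run_backup).
Premise 7 is O(anonymize_prescription ⊃ run_backup); contrapositively O(¬run_backup ⊃ ¬anonymize_prescription). Since O(¬run_backup) holds, K gives O(¬anonymize_prescription).
The contrapositive of premise 3 (O(void_entry ⊃ anonymize_prescription)) is O(¬anonymize_prescription ⊃ ¬void_entry), and O(¬anonymize_prescription) is already established, so O(¬void_entry).
With premise 6, O(¬void_entry ⊃ ¬sign_audit_trail), the K-axiom yields O(¬sign_audit_trail).
However, F(¬sign_audit_trail) at premise 2 amounts to O(sign_audit_trail).
We now have both O(¬sign_audit_trail) and O(sign_audit_trail) — sign_audit_trail is simultaneously obligatory and forbidden, violating the D-axiom.

Inconsistent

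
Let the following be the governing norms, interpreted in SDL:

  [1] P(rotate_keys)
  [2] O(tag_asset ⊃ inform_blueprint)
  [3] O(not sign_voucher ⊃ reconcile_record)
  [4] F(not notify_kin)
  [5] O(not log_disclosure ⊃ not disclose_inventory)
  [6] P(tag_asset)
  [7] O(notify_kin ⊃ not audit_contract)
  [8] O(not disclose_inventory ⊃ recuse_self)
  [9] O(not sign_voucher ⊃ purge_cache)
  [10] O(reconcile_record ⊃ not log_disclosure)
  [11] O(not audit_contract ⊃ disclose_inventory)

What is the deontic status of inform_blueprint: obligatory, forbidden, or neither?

Premise 2 is O(tag_asset ⊃ inform_blueprint), but O(tag_asset) is not derivable from the premises (the permission P(tag_asset) asserts only not O(not tag_asset), not O(tag_asset)), so it does not yield O(inform_blueprint).
No premise or chain of K-axiom applications forces O(inform_blueprint), and none forces O(not inform_blueprint). So inform_blueprint is neither obligatory nor forbidden under these norms.

Neither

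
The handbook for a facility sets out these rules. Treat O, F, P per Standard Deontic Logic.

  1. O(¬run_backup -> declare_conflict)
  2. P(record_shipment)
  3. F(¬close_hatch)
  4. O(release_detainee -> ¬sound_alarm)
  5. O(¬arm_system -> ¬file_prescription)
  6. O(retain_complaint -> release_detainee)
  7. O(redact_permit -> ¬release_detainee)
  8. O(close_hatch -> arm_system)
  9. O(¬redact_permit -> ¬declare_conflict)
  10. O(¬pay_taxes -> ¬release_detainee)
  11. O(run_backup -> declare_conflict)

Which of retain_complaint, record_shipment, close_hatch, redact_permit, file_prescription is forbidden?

By case analysis on run_backup: premise 11 gives O(run_backup -> declare_conflict) and premise 1 gives O(¬run_backup -> declare_conflict), so O(declare_conflict) either way.
Premise 9, O(¬redact_permit -> ¬declare_conflict), contraposes to O(declare_conflict -> redact_permit); with O(declare_conflict) we get O(redact_permit).
Applying K to premise 7 (O(redact_permit -> ¬release_detainee)) and O(redact_permit) yields O(¬release_detainee).
Premise 6 is O(retain_complaint -> release_detainee); contrapositively O(¬release_detainee -> ¬retain_complaint). Since O(¬release_detainee) holds, K gives O(¬retain_complaint).
So O(¬retain_complaint) holds, i.e. retain_complaint is forbidden. None of the other listed options is forbidden under the premises.

retain_complaint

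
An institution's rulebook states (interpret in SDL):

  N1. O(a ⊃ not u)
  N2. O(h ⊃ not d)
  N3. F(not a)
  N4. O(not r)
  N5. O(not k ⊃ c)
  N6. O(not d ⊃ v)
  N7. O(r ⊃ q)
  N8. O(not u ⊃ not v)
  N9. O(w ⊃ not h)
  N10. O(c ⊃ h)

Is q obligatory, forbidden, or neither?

Neither

Premise 7 is O(r ⊃ q), but O(r) is not derivable from the premises, so it does not yield O(q).
No premise or chain of K-axiom applications forces O(q), and none forces O(not q). So q is neither obligatory nor forbidden under these norms.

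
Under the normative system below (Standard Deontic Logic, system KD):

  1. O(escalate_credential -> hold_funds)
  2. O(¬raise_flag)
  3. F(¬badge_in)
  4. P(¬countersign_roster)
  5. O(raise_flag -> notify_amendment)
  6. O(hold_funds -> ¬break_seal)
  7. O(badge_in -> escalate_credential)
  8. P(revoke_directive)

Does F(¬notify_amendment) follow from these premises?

No

Premise 5 is O(raise_flag -> notify_amendment), but O(raise_flag) is not derivable from the premises, so it does not yield O(notify_amendment).
No other premise forces O(notify_amendment). An ideal world satisfying every premise can still have ¬notify_amendment true, so F(¬notify_amendment) is not derivable.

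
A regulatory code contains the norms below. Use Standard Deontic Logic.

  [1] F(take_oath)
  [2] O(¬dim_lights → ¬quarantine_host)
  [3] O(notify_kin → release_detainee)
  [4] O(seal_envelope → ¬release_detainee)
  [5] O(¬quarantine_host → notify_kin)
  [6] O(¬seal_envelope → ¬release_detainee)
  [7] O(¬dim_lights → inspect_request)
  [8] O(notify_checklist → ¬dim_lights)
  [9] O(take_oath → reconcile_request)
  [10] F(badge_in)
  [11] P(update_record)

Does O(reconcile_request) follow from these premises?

Premise 9 is O(take_oath → reconcile_request), but O(take_oath) is not derivable from the premises, so it does not yield O(reconcile_request).
No other premise forces O(reconcile_request). An ideal world satisfying every premise can still have reconcile_request false, so O(reconcile_request) is not derivable.

No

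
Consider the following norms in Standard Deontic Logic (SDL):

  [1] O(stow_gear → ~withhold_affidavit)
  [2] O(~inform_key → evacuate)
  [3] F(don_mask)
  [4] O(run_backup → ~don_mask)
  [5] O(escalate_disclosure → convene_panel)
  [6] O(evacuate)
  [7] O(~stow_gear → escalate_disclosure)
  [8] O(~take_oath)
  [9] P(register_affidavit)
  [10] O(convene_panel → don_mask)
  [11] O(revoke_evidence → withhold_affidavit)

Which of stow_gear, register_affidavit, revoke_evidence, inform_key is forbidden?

Premise 3 is F(don_mask), i.e. O(~don_mask).
The contrapositive of premise 10 (O(convene_panel → don_mask)) is O(~don_mask → ~convene_panel), and O(~don_mask) is already established, so O(~convene_panel).
The contrapositive of premise 5 (O(escalate_disclosure → convene_panel)) is O(~convene_panel → ~escalate_disclosure), and O(~convene_panel) is already established, so O(~escalate_disclosure).
Premise 7, O(~stow_gear → escalate_disclosure), contraposes to O(~escalate_disclosure → stow_gear); with O(~escalate_disclosure) we get O(stow_gear).
With premise 1, O(stow_gear → ~withhold_affidavit), the K-axiom yields O(~withhold_affidavit).
Premise 11, O(revoke_evidence → withhold_affidavit), contraposes to O(~withhold_affidavit → ~revoke_evidence); with O(~withhold_affidavit) we get O(~revoke_evidence).
So O(~revoke_evidence) holds, i.e. revoke_evidence is forbidden. None of the other listed options is forbidden under the premises.

revoke_evidence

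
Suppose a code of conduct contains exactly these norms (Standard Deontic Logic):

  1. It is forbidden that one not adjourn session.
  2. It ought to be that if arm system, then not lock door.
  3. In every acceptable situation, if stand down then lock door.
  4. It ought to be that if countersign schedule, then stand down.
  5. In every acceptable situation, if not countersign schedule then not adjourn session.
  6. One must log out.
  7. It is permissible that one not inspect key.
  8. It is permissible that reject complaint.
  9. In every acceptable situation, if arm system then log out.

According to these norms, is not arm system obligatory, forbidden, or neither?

F(¬adjourn_session) at premise 1 means O(adjourn_session).
Premise 5, O(¬countersign_schedule → ¬adjourn_session), contraposes to O(adjourn_session → countersign_schedule); with O(adjourn_session) we get O(countersign_schedule).
Premise 4 is O(countersign_schedule → stand_down); since O(countersign_schedule), deontic closure gives O(stand_down).
Applying K to premise 3 (O(stand_down → lock_door)) and O(stand_down) yields O(lock_door).
Premise 2 is O(arm_system → ¬lock_door); contrapositively O(lock_door → ¬arm_system). Since O(lock_door) holds, K gives O(¬arm_system).
Premises 6, 7, 8, 9 do not contribute to this derivation.
Hence ¬arm_system is obligatory.

Obligatory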